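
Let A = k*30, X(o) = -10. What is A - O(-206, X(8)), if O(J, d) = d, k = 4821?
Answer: 144640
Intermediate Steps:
A = 144630 (A = 4821*30 = 144630)
A - O(-206, X(8)) = 144630 - 1*(-10) = 144630 + 10 = 144640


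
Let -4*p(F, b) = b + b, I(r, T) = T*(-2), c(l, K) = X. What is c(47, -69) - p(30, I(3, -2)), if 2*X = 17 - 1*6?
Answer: 15/2 ≈ 7.5000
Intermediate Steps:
X = 11/2 (X = (17 - 1*6)/2 = (17 - 6)/2 = (½)*11 = 11/2 ≈ 5.5000)
c(l, K) = 11/2
I(r, T) = -2*T
p(F, b) = -b/2 (p(F, b) = -(b + b)/4 = -b/2)
c(47, -69) - p(30, I(3, -2)) = 11/2 - (-1)*(-2*(-2))/2 = 11/2 - (-1)*4/2 = 11/2 - 1*(-2) = 11/2 + 2 = 15/2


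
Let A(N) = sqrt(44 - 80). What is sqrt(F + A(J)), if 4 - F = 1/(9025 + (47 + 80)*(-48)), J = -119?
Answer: sqrt(34313235 + 51474246*I)/2929 ≈ 2.3675 + 1.2671*I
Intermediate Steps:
A(N) = 6*I (A(N) = sqrt(-36) = 6*I)
F = 11715/2929 (F = 4 - 1/(9025 + (47 + 80)*(-48)) = 4 - 1/(9025 + 127*(-48)) = 4 - 1/(9025 - 6096) = 4 - 1/2929 = 11715/2929 ≈ 3.9997)
sqrt(F + A(J)) = sqrt(11715/2929 + 6*I)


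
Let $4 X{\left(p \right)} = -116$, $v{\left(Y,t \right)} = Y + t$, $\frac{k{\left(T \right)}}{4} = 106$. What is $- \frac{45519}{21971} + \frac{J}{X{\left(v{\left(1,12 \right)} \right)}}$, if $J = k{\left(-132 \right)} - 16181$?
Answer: $\frac{344876996}{637159} \approx 541.27$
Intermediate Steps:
$k{\left(T \right)} = 424$ ($k{\left(T \right)} = 4 \cdot 106 = 424$)
$J = -15757$ ($J = 424 - 16181 = -15757$)
$X{\left(p \right)} = -29$ ($X{\left(p \right)} = \frac{1}{4} \left(-116\right) = -29$)
$- \frac{45519}{21971} + \frac{J}{X{\left(v{\left(1,12 \right)} \right)}} = - \frac{45519}{21971} - \frac{15757}{-29} = \left(-45519\right) \frac{1}{21971} - - \frac{15757}{29} = - \frac{45519}{21971} + \frac{15757}{29} = \frac{344876996}{637159}$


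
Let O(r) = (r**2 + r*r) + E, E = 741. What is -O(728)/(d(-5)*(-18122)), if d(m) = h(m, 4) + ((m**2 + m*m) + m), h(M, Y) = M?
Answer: 81593/55760 ≈ 1.4633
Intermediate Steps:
O(r) = 741 + 2*r**2 (O(r) = (r**2 + r*r) + 741 = (r**2 + r**2) + 741 = 2*r**2 + 741 = 741 + 2*r**2)
d(m) = 2*m + 2*m**2 (d(m) = m + ((m**2 + m*m) + m) = m + ((m**2 + m**2) + m) = m + (2*m**2 + m) = m + (m + 2*m**2) = 2*m + 2*m**2)
-O(728)/(d(-5)*(-18122)) = -(741 + 2*728**2)/((2*(-5)*(1 - 5))*(-18122)) = -(741 + 2*529984)/((2*(-5)*(-4))*(-18122)) = -(741 + 1059968)/(40*(-18122)) = -1060709/(-724880) = -1060709*(-1)/724880 = -1*(-81593/55760) = 81593/55760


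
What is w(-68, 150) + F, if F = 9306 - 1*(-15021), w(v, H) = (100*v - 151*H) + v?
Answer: -5191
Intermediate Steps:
w(v, H) = -151*H + 101*v (w(v, H) = (-151*H + 100*v) + v = -151*H + 101*v)
F = 24327 (F = 9306 + 15021 = 24327)
w(-68, 150) + F = (-151*150 + 101*(-68)) + 24327 = (-22650 - 6868) + 24327 = -29518 + 24327 = -5191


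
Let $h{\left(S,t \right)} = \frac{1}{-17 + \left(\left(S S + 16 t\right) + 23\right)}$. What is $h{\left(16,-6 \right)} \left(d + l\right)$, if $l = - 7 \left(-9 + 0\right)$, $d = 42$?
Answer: $\frac{105}{166} \approx 0.63253$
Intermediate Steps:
$h{\left(S,t \right)} = \frac{1}{6 + S^{2} + 16 t}$ ($h{\left(S,t \right)} = \frac{1}{-17 + \left(\left(S^{2} + 16 t\right) + 23\right)} = \frac{1}{-17 + \left(23 + S^{2} + 16 t\right)} = \frac{1}{6 + S^{2} + 16 t}$)
$l = 63$ ($l = - 7 \left(-9\right) = \left(-1\right) \left(-63\right) = 63$)
$h{\left(16,-6 \right)} \left(d + l\right) = \frac{42 + 63}{6 + 16^{2} + 16 \left(-6\right)} = \frac{1}{6 + 256 - 96} \cdot 105 = \frac{1}{166} \cdot 105 = \frac{105}{166}$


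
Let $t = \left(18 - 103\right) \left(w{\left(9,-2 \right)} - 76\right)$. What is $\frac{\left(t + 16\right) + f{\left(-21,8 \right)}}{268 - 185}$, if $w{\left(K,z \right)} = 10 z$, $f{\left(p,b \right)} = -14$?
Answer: $\frac{8162}{83} \approx 98.337$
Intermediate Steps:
$t = 8160$ ($t = \left(18 - 103\right) \left(10 \left(-2\right) - 76\right) = - 85 \left(-20 - 76\right) = \left(-85\right) \left(-96\right) = 8160$)
$\frac{\left(t + 16\right) + f{\left(-21,8 \right)}}{268 - 185} = \frac{\left(8160 + 16\right) - 14}{268 - 185} = \frac{8176 - 14}{83} = 8162 \cdot \frac{1}{83} = \frac{8162}{83}$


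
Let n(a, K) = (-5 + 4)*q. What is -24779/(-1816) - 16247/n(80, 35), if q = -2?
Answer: -14727497/1816 ≈ -8109.9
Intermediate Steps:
n(a, K) = 2 (n(a, K) = (-5 + 4)*(-2) = -1*(-2) = 2)
-24779/(-1816) - 16247/n(80, 35) = -24779/(-1816) - 16247/2 = -24779*(-1/1816) - 16247*1/2 = 24779/1816 - 16247/2 = -14727497/1816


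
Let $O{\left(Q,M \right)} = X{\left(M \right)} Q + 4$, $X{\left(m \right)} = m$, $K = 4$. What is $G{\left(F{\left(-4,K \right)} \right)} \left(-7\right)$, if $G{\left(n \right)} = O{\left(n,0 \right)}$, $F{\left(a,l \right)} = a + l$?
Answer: $-28$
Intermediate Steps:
$O{\left(Q,M \right)} = 4 + M Q$ ($O{\left(Q,M \right)} = M Q + 4 = 4 + M Q$)
$G{\left(n \right)} = 4$ ($G{\left(n \right)} = 4 + 0 n = 4 + 0 = 4$)
$G{\left(F{\left(-4,K \right)} \right)} \left(-7\right) = 4 \left(-7\right) = -28$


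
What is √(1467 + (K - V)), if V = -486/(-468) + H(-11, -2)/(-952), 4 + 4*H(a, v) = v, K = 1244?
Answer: √103768009163/6188 ≈ 52.057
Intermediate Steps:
H(a, v) = -1 + v/4
V = 25743/24752 (V = -486/(-468) + (-1 + (¼)*(-2))/(-952) = -486*(-1/468) + (-1 - ½)*(-1/952) = 27/26 - 3/2*(-1/952) = 27/26 + 3/1904 = 25743/24752 ≈ 1.0400)
√(1467 + (K - V)) = √(1467 + (1244 - 1*25743/24752)) = √(1467 + (1244 - 25743/24752)) = √(1467 + 30765745/24752) = √(67076929/24752) = √103768009163/6188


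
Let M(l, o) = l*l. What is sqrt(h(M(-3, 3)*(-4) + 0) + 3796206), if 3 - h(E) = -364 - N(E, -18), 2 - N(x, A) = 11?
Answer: 2*sqrt(949141) ≈ 1948.5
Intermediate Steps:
N(x, A) = -9 (N(x, A) = 2 - 1*11 = 2 - 11 = -9)
M(l, o) = l**2
h(E) = 358 (h(E) = 3 - (-364 - 1*(-9)) = 3 - (-364 + 9) = 3 - 1*(-355) = 3 + 355 = 358)
sqrt(h(M(-3, 3)*(-4) + 0) + 3796206) = sqrt(358 + 3796206) = sqrt(3796564) = 2*sqrt(949141)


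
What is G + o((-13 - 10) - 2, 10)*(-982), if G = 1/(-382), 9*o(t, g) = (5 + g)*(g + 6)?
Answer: -30009923/1146 ≈ -26187.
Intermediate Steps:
o(t, g) = (5 + g)*(6 + g)/9 (o(t, g) = ((5 + g)*(g + 6))/9 = ((5 + g)*(6 + g))/9 = (5 + g)*(6 + g)/9)
G = -1/382 ≈ -0.0026178
G + o((-13 - 10) - 2, 10)*(-982) = -1/382 + (10/3 + (⅑)*10² + (11/9)*10)*(-982) = -1/382 + (10/3 + (⅑)*100 + 110/9)*(-982) = -1/382 + (10/3 + 100/9 + 110/9)*(-982) = -1/382 + (80/3)*(-982) = -1/382 - 78560/3 = -30009923/1146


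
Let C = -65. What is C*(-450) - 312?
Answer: 28938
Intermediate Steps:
C*(-450) - 312 = -65*(-450) - 312 = 29250 - 312 = 28938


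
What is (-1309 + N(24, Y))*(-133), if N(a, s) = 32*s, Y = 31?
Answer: 42161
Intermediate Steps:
(-1309 + N(24, Y))*(-133) = (-1309 + 32*31)*(-133) = (-1309 + 992)*(-133) = -317*(-133) = 42161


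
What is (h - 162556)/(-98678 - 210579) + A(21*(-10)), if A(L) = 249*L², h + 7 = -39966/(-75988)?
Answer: 129024597924650839/11749910458 ≈ 1.0981e+7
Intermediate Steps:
h = -245975/37994 (h = -7 - 39966/(-75988) = -7 - 39966*(-1/75988) = -7 + 19983/37994 = -245975/37994 ≈ -6.4740)
(h - 162556)/(-98678 - 210579) + A(21*(-10)) = (-245975/37994 - 162556)/(-98678 - 210579) + 249*(21*(-10))² = -6176398639/37994/(-309257) + 249*(-210)² = -6176398639/37994*(-1/309257) + 249*44100 = 6176398639/11749910458 + 10980900 = 129024597924650839/11749910458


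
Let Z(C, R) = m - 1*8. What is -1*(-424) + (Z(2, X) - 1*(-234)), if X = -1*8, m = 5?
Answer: 655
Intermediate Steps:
X = -8
Z(C, R) = -3 (Z(C, R) = 5 - 1*8 = 5 - 8 = -3)
-1*(-424) + (Z(2, X) - 1*(-234)) = -1*(-424) + (-3 - 1*(-234)) = 424 + (-3 + 234) = 424 + 231 = 655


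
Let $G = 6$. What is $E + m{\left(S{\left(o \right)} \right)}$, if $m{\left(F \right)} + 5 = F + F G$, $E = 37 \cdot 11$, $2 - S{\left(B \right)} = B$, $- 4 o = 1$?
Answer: $\frac{1671}{4} \approx 417.75$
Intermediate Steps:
$o = - \frac{1}{4}$ ($o = \left(- \frac{1}{4}\right) 1 = - \frac{1}{4} \approx -0.25$)
$S{\left(B \right)} = 2 - B$
$E = 407$
$m{\left(F \right)} = -5 + 7 F$ ($m{\left(F \right)} = -5 + \left(F + F 6\right) = -5 + \left(F + 6 F\right) = -5 + 7 F$)
$E + m{\left(S{\left(o \right)} \right)} = 407 - \left(5 - 7 \left(2 - - \frac{1}{4}\right)\right) = 407 - \left(5 - 7 \left(2 + \frac{1}{4}\right)\right) = 407 + \left(-5 + 7 \cdot \frac{9}{4}\right) = 407 + \left(-5 + \frac{63}{4}\right) = 407 + \frac{43}{4} = \frac{1671}{4}$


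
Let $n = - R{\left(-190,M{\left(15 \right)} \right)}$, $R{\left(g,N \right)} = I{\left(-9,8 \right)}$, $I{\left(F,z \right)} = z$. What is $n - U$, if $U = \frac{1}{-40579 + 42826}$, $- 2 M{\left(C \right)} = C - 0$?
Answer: $- \frac{17977}{2247} \approx -8.0004$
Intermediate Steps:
$M{\left(C \right)} = - \frac{C}{2}$ ($M{\left(C \right)} = - \frac{C - 0}{2} = - \frac{C + 0}{2} = - \frac{C}{2}$)
$R{\left(g,N \right)} = 8$
$n = -8$ ($n = \left(-1\right) 8 = -8$)
$U = \frac{1}{2247} \approx 0.00044504$
$n - U = -8 - \frac{1}{2247} = - \frac{17977}{2247}$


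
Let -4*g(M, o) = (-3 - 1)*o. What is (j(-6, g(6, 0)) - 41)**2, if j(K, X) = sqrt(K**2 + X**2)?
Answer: 1225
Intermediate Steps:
g(M, o) = o (g(M, o) = -(-3 - 1)*o/4 = -(-1)*o = o)
(j(-6, g(6, 0)) - 41)**2 = (sqrt((-6)**2 + 0**2) - 41)**2 = (sqrt(36 + 0) - 41)**2 = (sqrt(36) - 41)**2 = (6 - 41)**2 = (-35)**2 = 1225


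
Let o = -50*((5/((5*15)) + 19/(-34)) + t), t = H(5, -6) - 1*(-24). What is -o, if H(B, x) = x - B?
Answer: 31895/51 ≈ 625.39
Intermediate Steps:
t = 13 (t = (-6 - 1*5) - 1*(-24) = (-6 - 5) + 24 = -11 + 24 = 13)
o = -31895/51 (o = -50*((5/((5*15)) + 19/(-34)) + 13) = -50*((5/75 + 19*(-1/34)) + 13) = -50*((5*(1/75) - 19/34) + 13) = -50*((1/15 - 19/34) + 13) = -50*(-251/510 + 13) = -50*6379/510 = -31895/51 ≈ -625.39)
-o = -1*(-31895/51) = 31895/51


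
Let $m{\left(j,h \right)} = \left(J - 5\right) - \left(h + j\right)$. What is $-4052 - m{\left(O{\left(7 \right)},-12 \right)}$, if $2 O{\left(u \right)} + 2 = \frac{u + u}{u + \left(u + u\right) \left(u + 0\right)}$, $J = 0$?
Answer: $- \frac{60899}{15} \approx -4059.9$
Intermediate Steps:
$O{\left(u \right)} = -1 + \frac{u}{u + 2 u^{2}}$ ($O{\left(u \right)} = -1 + \frac{\left(u + u\right) \frac{1}{u + \left(u + u\right) \left(u + 0\right)}}{2} = -1 + \frac{2 u \frac{1}{u + 2 u u}}{2} = -1 + \frac{2 u \frac{1}{u + 2 u^{2}}}{2} = -1 + \frac{u}{u + 2 u^{2}}$)
$m{\left(j,h \right)} = -5 - h - j$ ($m{\left(j,h \right)} = \left(0 - 5\right) - \left(h + j\right) = -5 - \left(h + j\right) = -5 - h - j$)
$-4052 - m{\left(O{\left(7 \right)},-12 \right)} = -4052 - \left(-5 - -12 - \left(-2\right) 7 \frac{1}{1 + 2 \cdot 7}\right) = -4052 - \left(-5 + 12 - \left(-2\right) 7 \frac{1}{1 + 14}\right) = -4052 - \left(-5 + 12 - \left(-2\right) 7 \cdot \frac{1}{15}\right) = -4052 - \left(-5 + 12 - - \frac{14}{15}\right) = -4052 - \left(-5 + 12 + \frac{14}{15}\right) = -4052 - \frac{119}{15} = - \frac{60899}{15}$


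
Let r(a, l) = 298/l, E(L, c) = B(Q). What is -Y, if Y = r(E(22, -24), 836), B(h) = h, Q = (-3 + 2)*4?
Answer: -149/418 ≈ -0.35646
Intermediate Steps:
Q = -4 (Q = -1*4 = -4)
E(L, c) = -4
Y = 149/418 (Y = 298/836 = 298*(1/836) = 149/418 ≈ 0.35646)
-Y = -1*149/418 = -149/418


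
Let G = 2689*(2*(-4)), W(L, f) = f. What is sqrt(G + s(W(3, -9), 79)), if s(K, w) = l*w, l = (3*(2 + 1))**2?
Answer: I*sqrt(15113) ≈ 122.93*I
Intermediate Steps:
l = 81 (l = (3*3)**2 = 9**2 = 81)
s(K, w) = 81*w
G = -21512 (G = 2689*(-8) = -21512)
sqrt(G + s(W(3, -9), 79)) = sqrt(-21512 + 81*79) = sqrt(-21512 + 6399) = sqrt(-15113) = I*sqrt(15113)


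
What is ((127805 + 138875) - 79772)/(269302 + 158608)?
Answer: 93454/213955 ≈ 0.43679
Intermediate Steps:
((127805 + 138875) - 79772)/(269302 + 158608) = (266680 - 79772)/427910 = 186908*(1/427910) = 93454/213955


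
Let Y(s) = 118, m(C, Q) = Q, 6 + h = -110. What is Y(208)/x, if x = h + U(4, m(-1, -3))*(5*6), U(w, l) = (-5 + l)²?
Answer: 59/902 ≈ 0.065410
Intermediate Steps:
h = -116 (h = -6 - 110 = -116)
x = 1804 (x = -116 + (-5 - 3)²*(5*6) = -116 + (-8)²*30 = -116 + 64*30 = -116 + 1920 = 1804)
Y(208)/x = 118/1804 = 118*(1/1804) = 59/902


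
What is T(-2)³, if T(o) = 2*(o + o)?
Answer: -512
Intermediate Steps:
T(o) = 4*o (T(o) = 2*(2*o) = 4*o)
T(-2)³ = (4*(-2))³ = (-8)³ = -512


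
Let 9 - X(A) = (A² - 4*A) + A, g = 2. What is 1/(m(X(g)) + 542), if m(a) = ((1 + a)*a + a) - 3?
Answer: 1/682 ≈ 0.0014663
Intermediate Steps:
X(A) = 9 - A² + 3*A (X(A) = 9 - ((A² - 4*A) + A) = 9 - (A² - 3*A) = 9 + (-A² + 3*A) = 9 - A² + 3*A)
m(a) = -3 + a + a*(1 + a) (m(a) = (a*(1 + a) + a) - 3 = (a + a*(1 + a)) - 3 = -3 + a + a*(1 + a))
1/(m(X(g)) + 542) = 1/((-3 + (9 - 1*2² + 3*2)² + 2*(9 - 1*2² + 3*2)) + 542) = 1/((-3 + (9 - 1*4 + 6)² + 2*(9 - 1*4 + 6)) + 542) = 1/((-3 + (9 - 4 + 6)² + 2*(9 - 4 + 6)) + 542) = 1/((-3 + 11² + 2*11) + 542) = 1/((-3 + 121 + 22) + 542) = 1/(140 + 542) = 1/682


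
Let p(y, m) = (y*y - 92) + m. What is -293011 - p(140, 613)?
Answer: -313132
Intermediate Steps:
p(y, m) = -92 + m + y² (p(y, m) = (y² - 92) + m = (-92 + y²) + m = -92 + m + y²)
-293011 - p(140, 613) = -293011 - (-92 + 613 + 140²) = -293011 - (-92 + 613 + 19600) = -293011 - 1*20121 = -293011 - 20121 = -313132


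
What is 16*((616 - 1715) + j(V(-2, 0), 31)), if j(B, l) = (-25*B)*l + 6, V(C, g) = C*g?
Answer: -17488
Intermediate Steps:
j(B, l) = 6 - 25*B*l (j(B, l) = -25*B*l + 6 = 6 - 25*B*l)
16*((616 - 1715) + j(V(-2, 0), 31)) = 16*((616 - 1715) + (6 - 25*(-2*0)*31)) = 16*(-1099 + (6 - 25*0*31)) = 16*(-1099 + (6 + 0)) = 16*(-1099 + 6) = 16*(-1093) = -17488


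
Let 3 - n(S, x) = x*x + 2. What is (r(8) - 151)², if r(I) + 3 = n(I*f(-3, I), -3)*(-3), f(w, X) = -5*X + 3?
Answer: 16900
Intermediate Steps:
f(w, X) = 3 - 5*X
n(S, x) = 1 - x² (n(S, x) = 3 - (x*x + 2) = 3 - (x² + 2) = 3 - (2 + x²) = 3 + (-2 - x²) = 1 - x²)
r(I) = 21 (r(I) = -3 + (1 - 1*(-3)²)*(-3) = -3 + (1 - 1*9)*(-3) = -3 + (1 - 9)*(-3) = -3 - 8*(-3) = -3 + 24 = 21)
(r(8) - 151)² = (21 - 151)² = (-130)² = 16900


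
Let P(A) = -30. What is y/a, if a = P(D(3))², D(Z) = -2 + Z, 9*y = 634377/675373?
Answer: 211459/1823507100 ≈ 0.00011596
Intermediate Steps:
y = 211459/2026119 (y = (634377/675373)/9 = (634377*(1/675373))/9 = (⅑)*(634377/675373) = 211459/2026119 ≈ 0.10437)
a = 900 (a = (-30)² = 900)
y/a = (211459/2026119)/900 = (211459/2026119)*(1/900) = 211459/1823507100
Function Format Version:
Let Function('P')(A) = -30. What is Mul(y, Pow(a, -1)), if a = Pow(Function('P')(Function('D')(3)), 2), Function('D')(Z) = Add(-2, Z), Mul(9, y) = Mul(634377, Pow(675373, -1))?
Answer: Rational(211459, 1823507100) ≈ 0.00011596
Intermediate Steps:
y = Rational(211459, 2026119) (y = Mul(Rational(1, 9), Mul(634377, Pow(675373, -1))) = Mul(Rational(1, 9), Mul(634377, Rational(1, 675373))) = Mul(Rational(1, 9), Rational(634377, 675373)) = Rational(211459, 2026119) ≈ 0.10437)
a = 900 (a = Pow(-30, 2) = 900)
Mul(y, Pow(a, -1)) = Mul(Rational(211459, 2026119), Pow(900, -1)) = Mul(Rational(211459, 2026119), Rational(1, 900)) = Rational(211459, 1823507100)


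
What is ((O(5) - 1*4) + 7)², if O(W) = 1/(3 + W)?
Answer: 625/64 ≈ 9.7656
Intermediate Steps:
((O(5) - 1*4) + 7)² = ((1/(3 + 5) - 1*4) + 7)² = ((1/8 - 4) + 7)² = ((⅛ - 4) + 7)² = (-31/8 + 7)² = (25/8)² = 625/64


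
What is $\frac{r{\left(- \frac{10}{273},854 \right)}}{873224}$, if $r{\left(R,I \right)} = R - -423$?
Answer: $\frac{115469}{238390152} \approx 0.00048437$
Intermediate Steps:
$r{\left(R,I \right)} = 423 + R$ ($r{\left(R,I \right)} = R + 423 = 423 + R$)
$\frac{r{\left(- \frac{10}{273},854 \right)}}{873224} = \frac{423 - \frac{10}{273}}{873224} = \left(423 - \frac{10}{273}\right) \frac{1}{873224} = \frac{115469}{273} \cdot \frac{1}{873224} = \frac{115469}{238390152}$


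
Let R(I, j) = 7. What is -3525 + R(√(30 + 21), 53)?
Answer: -3518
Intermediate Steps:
-3525 + R(√(30 + 21), 53) = -3525 + 7 = -3518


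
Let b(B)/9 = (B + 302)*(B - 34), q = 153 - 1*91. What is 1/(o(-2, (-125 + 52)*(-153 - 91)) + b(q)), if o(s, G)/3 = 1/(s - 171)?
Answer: 173/15868941 ≈ 1.0902e-5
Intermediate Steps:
q = 62 (q = 153 - 91 = 62)
o(s, G) = 3/(-171 + s) (o(s, G) = 3/(s - 171) = 3/(-171 + s))
b(B) = 9*(-34 + B)*(302 + B) (b(B) = 9*((B + 302)*(B - 34)) = 9*((302 + B)*(-34 + B)) = 9*((-34 + B)*(302 + B)) = 9*(-34 + B)*(302 + B))
1/(o(-2, (-125 + 52)*(-153 - 91)) + b(q)) = 1/(3/(-171 - 2) + (-92412 + 9*62² + 2412*62)) = 1/(3/(-173) + (-92412 + 9*3844 + 149544)) = 1/(3*(-1/173) + (-92412 + 34596 + 149544)) = 1/(-3/173 + 91728) = 1/(15868941/173) = 173/15868941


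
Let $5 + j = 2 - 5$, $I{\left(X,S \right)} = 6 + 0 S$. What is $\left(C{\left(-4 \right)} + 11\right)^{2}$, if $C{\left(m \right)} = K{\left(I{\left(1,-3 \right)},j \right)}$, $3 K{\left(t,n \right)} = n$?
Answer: $\frac{625}{9} \approx 69.444$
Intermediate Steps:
$I{\left(X,S \right)} = 6$ ($I{\left(X,S \right)} = 6 + 0 = 6$)
$j = -8$ ($j = -5 + \left(2 - 5\right) = -5 - 3 = -8$)
$K{\left(t,n \right)} = \frac{n}{3}$
$C{\left(m \right)} = - \frac{8}{3}$ ($C{\left(m \right)} = \frac{1}{3} \left(-8\right) = - \frac{8}{3}$)
$\left(C{\left(-4 \right)} + 11\right)^{2} = \left(- \frac{8}{3} + 11\right)^{2} = \left(\frac{25}{3}\right)^{2} = \frac{625}{9}$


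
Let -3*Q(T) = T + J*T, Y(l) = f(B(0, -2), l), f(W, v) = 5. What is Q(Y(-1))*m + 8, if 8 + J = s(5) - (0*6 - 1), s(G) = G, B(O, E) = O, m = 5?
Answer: 49/3 ≈ 16.333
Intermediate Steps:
J = -2 (J = -8 + (5 - (0*6 - 1)) = -8 + (5 - (0 - 1)) = -8 + (5 - 1*(-1)) = -8 + (5 + 1) = -8 + 6 = -2)
Y(l) = 5
Q(T) = T/3 (Q(T) = -(T - 2*T)/3 = -(-1)*T/3 = T/3)
Q(Y(-1))*m + 8 = ((⅓)*5)*5 + 8 = (5/3)*5 + 8 = 25/3 + 8 = 49/3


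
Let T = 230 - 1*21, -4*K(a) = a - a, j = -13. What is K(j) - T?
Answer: -209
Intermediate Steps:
K(a) = 0 (K(a) = -(a - a)/4 = -1/4*0 = 0)
T = 209 (T = 230 - 21 = 209)
K(j) - T = 0 - 1*209 = 0 - 209 = -209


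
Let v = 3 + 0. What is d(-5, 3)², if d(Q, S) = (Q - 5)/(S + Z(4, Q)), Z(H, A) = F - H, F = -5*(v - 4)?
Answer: 25/4 ≈ 6.2500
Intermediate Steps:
v = 3
F = 5 (F = -5*(3 - 4) = -5*(-1) = 5)
Z(H, A) = 5 - H
d(Q, S) = (-5 + Q)/(1 + S) (d(Q, S) = (Q - 5)/(S + (5 - 1*4)) = (-5 + Q)/(S + (5 - 4)) = (-5 + Q)/(S + 1) = (-5 + Q)/(1 + S))
d(-5, 3)² = ((-5 - 5)/(1 + 3))² = (-10/4)² = ((¼)*(-10))² = (-5/2)² = 25/4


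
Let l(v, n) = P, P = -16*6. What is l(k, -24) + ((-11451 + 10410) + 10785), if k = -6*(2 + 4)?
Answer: 9648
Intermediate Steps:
P = -96
k = -36 (k = -6*6 = -36)
l(v, n) = -96
l(k, -24) + ((-11451 + 10410) + 10785) = -96 + ((-11451 + 10410) + 10785) = -96 + (-1041 + 10785) = -96 + 9744 = 9648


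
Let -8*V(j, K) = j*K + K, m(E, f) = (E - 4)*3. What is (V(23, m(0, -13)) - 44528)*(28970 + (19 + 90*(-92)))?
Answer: -921384828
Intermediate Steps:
m(E, f) = -12 + 3*E (m(E, f) = (-4 + E)*3 = -12 + 3*E)
V(j, K) = -K/8 - K*j/8 (V(j, K) = -(j*K + K)/8 = -(K*j + K)/8 = -(K + K*j)/8 = -K/8 - K*j/8)
(V(23, m(0, -13)) - 44528)*(28970 + (19 + 90*(-92))) = (-(-12 + 3*0)*(1 + 23)/8 - 44528)*(28970 + (19 + 90*(-92))) = (-⅛*(-12 + 0)*24 - 44528)*(28970 + (19 - 8280)) = (-⅛*(-12)*24 - 44528)*(28970 - 8261) = (36 - 44528)*20709 = -44492*20709 = -921384828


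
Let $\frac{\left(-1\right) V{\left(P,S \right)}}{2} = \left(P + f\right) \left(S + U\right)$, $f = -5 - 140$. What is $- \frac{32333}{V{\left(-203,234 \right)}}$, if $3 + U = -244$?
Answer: $\frac{32333}{9048} \approx 3.5735$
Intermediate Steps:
$U = -247$ ($U = -3 - 244 = -247$)
$f = -145$ ($f = -5 - 140 = -145$)
$V{\left(P,S \right)} = - 2 \left(-247 + S\right) \left(-145 + P\right)$ ($V{\left(P,S \right)} = - 2 \left(P - 145\right) \left(S - 247\right) = - 2 \left(-145 + P\right) \left(-247 + S\right) = - 2 \left(-247 + S\right) \left(-145 + P\right)$)
$- \frac{32333}{V{\left(-203,234 \right)}} = - \frac{32333}{-71630 + 290 \cdot 234 + 494 \left(-203\right) - \left(-406\right) 234} = - \frac{32333}{-71630 + 67860 - 100282 + 95004} = - \frac{32333}{-9048} = \left(-32333\right) \left(- \frac{1}{9048}\right) = \frac{32333}{9048}$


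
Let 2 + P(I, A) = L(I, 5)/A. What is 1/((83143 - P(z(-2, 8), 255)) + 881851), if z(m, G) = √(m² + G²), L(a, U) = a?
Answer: 922777425/890476524015299 + 15*√17/1780953048030598 ≈ 1.0363e-6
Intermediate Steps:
z(m, G) = √(G² + m²)
P(I, A) = -2 + I/A
1/((83143 - P(z(-2, 8), 255)) + 881851) = 1/((83143 - (-2 + √(8² + (-2)²)/255)) + 881851) = 1/((83143 - (-2 + √(64 + 4)*(1/255))) + 881851) = 1/((83143 - (-2 + √68*(1/255))) + 881851) = 1/((83143 - (-2 + (2*√17)*(1/255))) + 881851) = 1/((83143 - (-2 + 2*√17/255)) + 881851) = 1/((83143 + (2 - 2*√17/255)) + 881851) = 1/((83145 - 2*√17/255) + 881851) = 1/(964996 - 2*√17/255)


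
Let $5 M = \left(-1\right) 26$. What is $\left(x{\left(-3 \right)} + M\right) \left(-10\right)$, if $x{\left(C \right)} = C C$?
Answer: $-38$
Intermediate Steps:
$x{\left(C \right)} = C^{2}$
$M = - \frac{26}{5}$ ($M = \frac{\left(-1\right) 26}{5} = \frac{1}{5} \left(-26\right) = - \frac{26}{5} \approx -5.2$)
$\left(x{\left(-3 \right)} + M\right) \left(-10\right) = \left(\left(-3\right)^{2} - \frac{26}{5}\right) \left(-10\right) = \left(9 - \frac{26}{5}\right) \left(-10\right) = \frac{19}{5} \left(-10\right) = -38$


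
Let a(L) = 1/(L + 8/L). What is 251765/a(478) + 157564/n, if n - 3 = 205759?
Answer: 2959181056240288/24588559 ≈ 1.2035e+8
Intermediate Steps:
n = 205762 (n = 3 + 205759 = 205762)
251765/a(478) + 157564/n = 251765/((478/(8 + 478²))) + 157564/205762 = 251765/((478/(8 + 228484))) + 157564*(1/205762) = 251765/((478/228492)) + 78782/102881 = 251765/((478*(1/228492))) + 78782/102881 = 251765/(239/114246) + 78782/102881 = 251765*(114246/239) + 78782/102881 = 28763144190/239 + 78782/102881 = 2959181056240288/24588559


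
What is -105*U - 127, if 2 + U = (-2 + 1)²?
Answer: -22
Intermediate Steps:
U = -1 (U = -2 + (-2 + 1)² = -2 + (-1)² = -2 + 1 = -1)
-105*U - 127 = -105*(-1) - 127 = 105 - 127 = -22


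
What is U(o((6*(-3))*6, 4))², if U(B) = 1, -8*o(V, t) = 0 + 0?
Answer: 1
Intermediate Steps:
o(V, t) = 0 (o(V, t) = -(0 + 0)/8 = -⅛*0 = 0)
U(o((6*(-3))*6, 4))² = 1² = 1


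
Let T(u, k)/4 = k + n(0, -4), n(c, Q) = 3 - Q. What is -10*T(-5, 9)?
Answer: -640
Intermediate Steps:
T(u, k) = 28 + 4*k (T(u, k) = 4*(k + (3 - 1*(-4))) = 4*(k + (3 + 4)) = 4*(k + 7) = 4*(7 + k) = 28 + 4*k)
-10*T(-5, 9) = -10*(28 + 4*9) = -10*(28 + 36) = -10*64 = -640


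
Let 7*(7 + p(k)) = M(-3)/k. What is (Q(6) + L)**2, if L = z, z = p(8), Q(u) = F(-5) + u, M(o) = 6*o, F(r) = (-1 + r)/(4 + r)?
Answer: 17161/784 ≈ 21.889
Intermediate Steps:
F(r) = (-1 + r)/(4 + r)
p(k) = -7 - 18/(7*k) (p(k) = -7 + ((6*(-3))/k)/7 = -7 + (-18/k)/7 = -7 - 18/(7*k))
Q(u) = 6 + u (Q(u) = (-1 - 5)/(4 - 5) + u = -6/(-1) + u = -1*(-6) + u = 6 + u)
z = -205/28 (z = -7 - 18/7/8 = -7 - 18/7*1/8 = -7 - 9/28 = -205/28 ≈ -7.3214)
L = -205/28 ≈ -7.3214
(Q(6) + L)**2 = ((6 + 6) - 205/28)**2 = (12 - 205/28)**2 = (131/28)**2 = 17161/784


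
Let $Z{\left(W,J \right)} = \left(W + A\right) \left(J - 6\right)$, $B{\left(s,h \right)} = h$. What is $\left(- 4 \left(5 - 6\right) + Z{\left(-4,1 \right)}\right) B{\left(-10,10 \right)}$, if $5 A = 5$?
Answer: $190$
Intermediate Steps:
$A = 1$ ($A = \frac{1}{5} \cdot 5 = 1$)
$Z{\left(W,J \right)} = \left(1 + W\right) \left(-6 + J\right)$ ($Z{\left(W,J \right)} = \left(W + 1\right) \left(J - 6\right) = \left(1 + W\right) \left(-6 + J\right)$)
$\left(- 4 \left(5 - 6\right) + Z{\left(-4,1 \right)}\right) B{\left(-10,10 \right)} = \left(- 4 \left(5 - 6\right) + \left(-6 + 1 - -24 + 1 \left(-4\right)\right)\right) 10 = \left(\left(-4\right) \left(-1\right) + \left(-6 + 1 + 24 - 4\right)\right) 10 = \left(4 + 15\right) 10 = 19 \cdot 10 = 190$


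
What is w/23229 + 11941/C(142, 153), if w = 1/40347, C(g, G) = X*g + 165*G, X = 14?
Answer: 11191349575916/25523324868879 ≈ 0.43848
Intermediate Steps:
C(g, G) = 14*g + 165*G
w = 1/40347 ≈ 2.4785e-5
w/23229 + 11941/C(142, 153) = (1/40347)/23229 + 11941/(14*142 + 165*153) = (1/40347)*(1/23229) + 11941/(1988 + 25245) = 1/937220463 + 11941/27233 = 11191349575916/25523324868879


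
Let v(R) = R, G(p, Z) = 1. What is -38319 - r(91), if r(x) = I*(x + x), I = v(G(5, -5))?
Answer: -38501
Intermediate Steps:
I = 1
r(x) = 2*x (r(x) = 1*(x + x) = 1*(2*x) = 2*x)
-38319 - r(91) = -38319 - 2*91 = -38319 - 1*182 = -38319 - 182 = -38501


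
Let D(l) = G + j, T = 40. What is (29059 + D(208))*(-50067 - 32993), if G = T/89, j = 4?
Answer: -214846899820/89 ≈ -2.4140e+9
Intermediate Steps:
G = 40/89 ≈ 0.44944
D(l) = 396/89 (D(l) = 40/89 + 4 = 396/89)
(29059 + D(208))*(-50067 - 32993) = (29059 + 396/89)*(-50067 - 32993) = (2586647/89)*(-83060) = -214846899820/89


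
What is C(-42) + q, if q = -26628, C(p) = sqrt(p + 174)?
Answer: -26628 + 2*sqrt(33) ≈ -26617.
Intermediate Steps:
C(p) = sqrt(174 + p)
C(-42) + q = sqrt(174 - 42) - 26628 = sqrt(132) - 26628 = 2*sqrt(33) - 26628 = -26628 + 2*sqrt(33)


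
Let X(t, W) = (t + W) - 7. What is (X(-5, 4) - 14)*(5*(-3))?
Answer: 330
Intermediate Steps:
X(t, W) = -7 + W + t (X(t, W) = (W + t) - 7 = -7 + W + t)
(X(-5, 4) - 14)*(5*(-3)) = ((-7 + 4 - 5) - 14)*(5*(-3)) = (-8 - 14)*(-15) = -22*(-15) = 330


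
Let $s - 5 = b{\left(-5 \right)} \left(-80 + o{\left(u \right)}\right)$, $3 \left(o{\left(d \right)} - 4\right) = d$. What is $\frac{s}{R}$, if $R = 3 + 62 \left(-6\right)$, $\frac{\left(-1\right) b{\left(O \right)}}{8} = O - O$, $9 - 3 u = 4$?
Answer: $- \frac{5}{369} \approx -0.01355$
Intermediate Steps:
$u = \frac{5}{3}$ ($u = 3 - \frac{4}{3} = \frac{5}{3} \approx 1.6667$)
$o{\left(d \right)} = 4 + \frac{d}{3}$
$b{\left(O \right)} = 0$ ($b{\left(O \right)} = - 8 \left(O - O\right) = \left(-8\right) 0 = 0$)
$s = 5$ ($s = 5 + 0 \left(-80 + \left(4 + \frac{1}{3} \cdot \frac{5}{3}\right)\right) = 5 + 0 \left(-80 + \left(4 + \frac{5}{9}\right)\right) = 5 + 0 \left(-80 + \frac{41}{9}\right) = 5 + 0 \left(- \frac{679}{9}\right) = 5 + 0 = 5$)
$R = -369$ ($R = 3 - 372 = -369$)
$\frac{s}{R} = \frac{5}{-369} = 5 \left(- \frac{1}{369}\right) = - \frac{5}{369}$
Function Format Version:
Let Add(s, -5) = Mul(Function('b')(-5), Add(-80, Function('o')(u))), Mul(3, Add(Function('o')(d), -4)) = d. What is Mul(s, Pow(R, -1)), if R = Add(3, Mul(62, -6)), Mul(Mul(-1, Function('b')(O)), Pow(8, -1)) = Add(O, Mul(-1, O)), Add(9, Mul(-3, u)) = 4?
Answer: Rational(-5, 369) ≈ -0.013550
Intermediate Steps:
u = Rational(5, 3) (u = Add(3, Mul(Rational(-1, 3), 4)) = Add(3, Rational(-4, 3)) = Rational(5, 3) ≈ 1.6667)
Function('o')(d) = Add(4, Mul(Rational(1, 3), d))
Function('b')(O) = 0 (Function('b')(O) = Mul(-8, Add(O, Mul(-1, O))) = Mul(-8, 0) = 0)
s = 5 (s = Add(5, Mul(0, Add(-80, Add(4, Mul(Rational(1, 3), Rational(5, 3)))))) = Add(5, Mul(0, Add(-80, Add(4, Rational(5, 9))))) = Add(5, Mul(0, Add(-80, Rational(41, 9)))) = Add(5, Mul(0, Rational(-679, 9))) = Add(5, 0) = 5)
R = -369 (R = Add(3, -372) = -369)
Mul(s, Pow(R, -1)) = Mul(5, Pow(-369, -1)) = Mul(5, Rational(-1, 369)) = Rational(-5, 369)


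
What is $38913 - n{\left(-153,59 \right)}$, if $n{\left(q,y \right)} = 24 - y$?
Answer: $38948$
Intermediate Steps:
$38913 - n{\left(-153,59 \right)} = 38913 - \left(24 - 59\right) = 38913 - -35 = 38913 + 35 = 38948$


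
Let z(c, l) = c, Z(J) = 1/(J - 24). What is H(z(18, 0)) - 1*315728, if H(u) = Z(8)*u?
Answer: -2525833/8 ≈ -3.1573e+5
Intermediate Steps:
Z(J) = 1/(-24 + J)
H(u) = -u/16 (H(u) = u/(-24 + 8) = u/(-16) = -u/16)
H(z(18, 0)) - 1*315728 = -1/16*18 - 1*315728 = -9/8 - 315728 = -2525833/8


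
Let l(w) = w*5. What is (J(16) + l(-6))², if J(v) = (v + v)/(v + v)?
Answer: 841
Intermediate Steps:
l(w) = 5*w
J(v) = 1 (J(v) = (2*v)/((2*v)) = (2*v)*(1/(2*v)) = 1)
(J(16) + l(-6))² = (1 + 5*(-6))² = (1 - 30)² = (-29)² = 841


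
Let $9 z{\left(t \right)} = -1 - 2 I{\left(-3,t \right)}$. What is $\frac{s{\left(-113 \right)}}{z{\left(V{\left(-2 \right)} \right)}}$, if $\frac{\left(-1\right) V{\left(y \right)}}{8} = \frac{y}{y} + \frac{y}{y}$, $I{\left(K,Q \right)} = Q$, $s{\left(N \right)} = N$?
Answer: $- \frac{1017}{31} \approx -32.806$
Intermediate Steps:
$V{\left(y \right)} = -16$ ($V{\left(y \right)} = - 8 \left(\frac{y}{y} + \frac{y}{y}\right) = - 8 \left(1 + 1\right) = \left(-8\right) 2 = -16$)
$z{\left(t \right)} = - \frac{1}{9} - \frac{2 t}{9}$ ($z{\left(t \right)} = \frac{-1 - 2 t}{9} = - \frac{1}{9} - \frac{2 t}{9}$)
$\frac{s{\left(-113 \right)}}{z{\left(V{\left(-2 \right)} \right)}} = - \frac{113}{- \frac{1}{9} - - \frac{32}{9}} = - \frac{113}{- \frac{1}{9} + \frac{32}{9}} = - \frac{113}{\frac{31}{9}} = \left(-113\right) \frac{9}{31} = - \frac{1017}{31}$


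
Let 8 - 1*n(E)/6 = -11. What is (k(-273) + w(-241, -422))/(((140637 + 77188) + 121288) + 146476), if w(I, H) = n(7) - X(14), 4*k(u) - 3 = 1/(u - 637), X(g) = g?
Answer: 122243/589181320 ≈ 0.00020748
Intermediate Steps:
n(E) = 114 (n(E) = 48 - 6*(-11) = 48 + 66 = 114)
k(u) = 3/4 + 1/(4*(-637 + u)) (k(u) = 3/4 + 1/(4*(u - 637)) = 3/4 + 1/(4*(-637 + u)))
w(I, H) = 100 (w(I, H) = 114 - 1*14 = 114 - 14 = 100)
(k(-273) + w(-241, -422))/(((140637 + 77188) + 121288) + 146476) = ((-1910 + 3*(-273))/(4*(-637 - 273)) + 100)/(((140637 + 77188) + 121288) + 146476) = ((1/4)*(-1910 - 819)/(-910) + 100)/((217825 + 121288) + 146476) = ((1/4)*(-1/910)*(-2729) + 100)/(339113 + 146476) = (2729/3640 + 100)/485589 = (366729/3640)*(1/485589) = 122243/589181320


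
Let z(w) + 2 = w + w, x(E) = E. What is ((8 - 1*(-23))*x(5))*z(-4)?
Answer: -1550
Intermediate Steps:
z(w) = -2 + 2*w (z(w) = -2 + (w + w) = -2 + 2*w)
((8 - 1*(-23))*x(5))*z(-4) = ((8 - 1*(-23))*5)*(-2 + 2*(-4)) = ((8 + 23)*5)*(-2 - 8) = (31*5)*(-10) = 155*(-10) = -1550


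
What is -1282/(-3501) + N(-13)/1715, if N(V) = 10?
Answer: 446728/1200843 ≈ 0.37201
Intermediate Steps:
-1282/(-3501) + N(-13)/1715 = -1282/(-3501) + 10/1715 = -1282*(-1/3501) + 10*(1/1715) = 1282/3501 + 2/343 = 446728/1200843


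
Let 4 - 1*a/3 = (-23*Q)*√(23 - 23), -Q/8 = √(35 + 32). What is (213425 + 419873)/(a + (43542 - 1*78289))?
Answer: -633298/34735 ≈ -18.232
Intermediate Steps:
Q = -8*√67 (Q = -8*√(35 + 32) = -8*√67 ≈ -65.483)
a = 12 (a = 12 - 3*(-(-184)*√67)*√(23 - 23) = 12 - 3*184*√67*√0 = 12 - 3*184*√67*0 = 12 - 3*0 = 12 + 0 = 12)
(213425 + 419873)/(a + (43542 - 1*78289)) = (213425 + 419873)/(12 + (43542 - 1*78289)) = 633298/(12 + (43542 - 78289)) = 633298/(12 - 34747) = 633298/(-34735) = 633298*(-1/34735) = -633298/34735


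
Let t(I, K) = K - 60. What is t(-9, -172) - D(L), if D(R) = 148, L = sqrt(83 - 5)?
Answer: -380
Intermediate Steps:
t(I, K) = -60 + K
L = sqrt(78) ≈ 8.8318
t(-9, -172) - D(L) = (-60 - 172) - 1*148 = -232 - 148 = -380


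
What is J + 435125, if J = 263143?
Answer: 698268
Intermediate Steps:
J + 435125 = 263143 + 435125 = 698268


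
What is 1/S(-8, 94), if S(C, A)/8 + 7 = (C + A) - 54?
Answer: 1/200 ≈ 0.0050000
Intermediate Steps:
S(C, A) = -488 + 8*A + 8*C (S(C, A) = -56 + 8*((C + A) - 54) = -56 + 8*((A + C) - 54) = -56 + 8*(-54 + A + C) = -56 + (-432 + 8*A + 8*C) = -488 + 8*A + 8*C)
1/S(-8, 94) = 1/(-488 + 8*94 + 8*(-8)) = 1/(-488 + 752 - 64) = 1/200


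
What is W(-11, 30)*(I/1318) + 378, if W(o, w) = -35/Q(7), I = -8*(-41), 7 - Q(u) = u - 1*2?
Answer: 246232/659 ≈ 373.65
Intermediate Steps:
Q(u) = 9 - u (Q(u) = 7 - (u - 1*2) = 7 - (u - 2) = 7 - (-2 + u) = 7 + (2 - u) = 9 - u)
I = 328
W(o, w) = -35/2 (W(o, w) = -35/(9 - 1*7) = -35/(9 - 7) = -35/2)
W(-11, 30)*(I/1318) + 378 = -5740/1318 + 378 = -35/2*164/659 + 378 = -2870/659 + 378 = 246232/659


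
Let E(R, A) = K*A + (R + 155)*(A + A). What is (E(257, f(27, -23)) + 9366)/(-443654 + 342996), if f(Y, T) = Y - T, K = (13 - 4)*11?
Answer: -27758/50329 ≈ -0.55153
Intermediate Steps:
K = 99 (K = 9*11 = 99)
E(R, A) = 99*A + 2*A*(155 + R) (E(R, A) = 99*A + (R + 155)*(A + A) = 99*A + (155 + R)*(2*A) = 99*A + 2*A*(155 + R))
(E(257, f(27, -23)) + 9366)/(-443654 + 342996) = ((27 - 1*(-23))*(409 + 2*257) + 9366)/(-443654 + 342996) = ((27 + 23)*(409 + 514) + 9366)/(-100658) = (50*923 + 9366)*(-1/100658) = (46150 + 9366)*(-1/100658) = 55516*(-1/100658) = -27758/50329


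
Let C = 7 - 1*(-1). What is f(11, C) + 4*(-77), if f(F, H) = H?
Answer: -300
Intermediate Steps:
C = 8 (C = 7 + 1 = 8)
f(11, C) + 4*(-77) = 8 + 4*(-77) = 8 - 308 = -300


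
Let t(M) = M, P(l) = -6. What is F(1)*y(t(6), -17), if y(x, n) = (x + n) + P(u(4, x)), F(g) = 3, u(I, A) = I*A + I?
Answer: -51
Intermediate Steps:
u(I, A) = I + A*I (u(I, A) = A*I + I = I + A*I)
y(x, n) = -6 + n + x (y(x, n) = (x + n) - 6 = (n + x) - 6 = -6 + n + x)
F(1)*y(t(6), -17) = 3*(-6 - 17 + 6) = 3*(-17) = -51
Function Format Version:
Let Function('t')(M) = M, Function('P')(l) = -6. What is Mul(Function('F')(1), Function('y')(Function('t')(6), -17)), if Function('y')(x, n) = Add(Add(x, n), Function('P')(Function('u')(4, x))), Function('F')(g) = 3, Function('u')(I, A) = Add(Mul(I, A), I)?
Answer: -51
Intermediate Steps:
Function('u')(I, A) = Add(I, Mul(A, I)) (Function('u')(I, A) = Add(Mul(A, I), I) = Add(I, Mul(A, I)))
Function('y')(x, n) = Add(-6, n, x) (Function('y')(x, n) = Add(Add(x, n), -6) = Add(Add(n, x), -6) = Add(-6, n, x))
Mul(Function('F')(1), Function('y')(Function('t')(6), -17)) = Mul(3, Add(-6, -17, 6)) = Mul(3, -17) = -51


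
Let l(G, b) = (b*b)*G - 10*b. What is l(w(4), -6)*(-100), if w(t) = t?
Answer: -20400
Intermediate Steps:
l(G, b) = -10*b + G*b² (l(G, b) = b²*G - 10*b = G*b² - 10*b = -10*b + G*b²)
l(w(4), -6)*(-100) = -6*(-10 + 4*(-6))*(-100) = -6*(-10 - 24)*(-100) = -6*(-34)*(-100) = 204*(-100) = -20400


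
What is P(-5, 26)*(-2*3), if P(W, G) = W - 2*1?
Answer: 42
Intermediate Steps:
P(W, G) = -2 + W (P(W, G) = W - 2 = -2 + W)
P(-5, 26)*(-2*3) = (-2 - 5)*(-2*3) = -7*(-6) = 42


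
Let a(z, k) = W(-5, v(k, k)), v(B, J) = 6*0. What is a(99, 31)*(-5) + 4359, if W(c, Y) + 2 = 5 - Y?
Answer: 4344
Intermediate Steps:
v(B, J) = 0
W(c, Y) = 3 - Y (W(c, Y) = -2 + (5 - Y) = 3 - Y)
a(z, k) = 3 (a(z, k) = 3 - 1*0 = 3 + 0 = 3)
a(99, 31)*(-5) + 4359 = 3*(-5) + 4359 = -15 + 4359 = 4344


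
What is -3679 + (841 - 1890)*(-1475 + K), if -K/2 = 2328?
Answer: 6427740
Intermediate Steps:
K = -4656 (K = -2*2328 = -4656)
-3679 + (841 - 1890)*(-1475 + K) = -3679 + (841 - 1890)*(-1475 - 4656) = -3679 - 1049*(-6131) = -3679 + 6431419 = 6427740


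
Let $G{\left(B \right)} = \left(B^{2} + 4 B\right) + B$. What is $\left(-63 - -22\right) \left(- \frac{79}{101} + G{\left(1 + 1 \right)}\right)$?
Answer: $- \frac{54735}{101} \approx -541.93$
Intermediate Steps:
$G{\left(B \right)} = B^{2} + 5 B$
$\left(-63 - -22\right) \left(- \frac{79}{101} + G{\left(1 + 1 \right)}\right) = \left(-63 - -22\right) \left(- \frac{79}{101} + \left(1 + 1\right) \left(5 + \left(1 + 1\right)\right)\right) = \left(-63 + 22\right) \left(\left(-79\right) \frac{1}{101} + 2 \left(5 + 2\right)\right) = - 41 \left(- \frac{79}{101} + 2 \cdot 7\right) = - 41 \left(- \frac{79}{101} + 14\right) = \left(-41\right) \frac{1335}{101} = - \frac{54735}{101}$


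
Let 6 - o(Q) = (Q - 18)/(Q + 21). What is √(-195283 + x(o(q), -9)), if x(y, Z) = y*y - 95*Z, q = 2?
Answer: 2*I*√25707174/23 ≈ 440.89*I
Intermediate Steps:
o(Q) = 6 - (-18 + Q)/(21 + Q) (o(Q) = 6 - (Q - 18)/(Q + 21) = 6 - (-18 + Q)/(21 + Q))
x(y, Z) = y² - 95*Z
√(-195283 + x(o(q), -9)) = √(-195283 + (((144 + 5*2)/(21 + 2))² - 95*(-9))) = √(-195283 + (((144 + 10)/23)² + 855)) = √(-195283 + (((1/23)*154)² + 855)) = √(-195283 + ((154/23)² + 855)) = √(-195283 + (23716/529 + 855)) = √(-195283 + 476011/529) = √(-102828696/529) = 2*I*√25707174/23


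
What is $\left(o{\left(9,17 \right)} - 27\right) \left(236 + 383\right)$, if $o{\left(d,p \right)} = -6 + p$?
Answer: $-9904$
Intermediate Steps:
$\left(o{\left(9,17 \right)} - 27\right) \left(236 + 383\right) = \left(\left(-6 + 17\right) - 27\right) \left(236 + 383\right) = \left(11 - 27\right) 619 = \left(-16\right) 619 = -9904$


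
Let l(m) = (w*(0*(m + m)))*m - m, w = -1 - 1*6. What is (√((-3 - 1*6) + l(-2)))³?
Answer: -7*I*√7 ≈ -18.52*I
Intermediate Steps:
w = -7 (w = -1 - 6 = -7)
l(m) = -m (l(m) = (-0*(m + m))*m - m = (-0*2*m)*m - m = (-7*0)*m - m = 0*m - m = 0 - m = -m)
(√((-3 - 1*6) + l(-2)))³ = (√((-3 - 1*6) - 1*(-2)))³ = (√((-3 - 6) + 2))³ = (√(-9 + 2))³ = (√(-7))³ = (I*√7)³ = -7*I*√7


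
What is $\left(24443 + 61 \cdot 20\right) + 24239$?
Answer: $49902$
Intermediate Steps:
$\left(24443 + 61 \cdot 20\right) + 24239 = \left(24443 + 1220\right) + 24239 = 25663 + 24239 = 49902$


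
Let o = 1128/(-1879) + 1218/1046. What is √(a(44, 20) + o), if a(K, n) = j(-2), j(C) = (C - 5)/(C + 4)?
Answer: I*√11341114328690/1965434 ≈ 1.7134*I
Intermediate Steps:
j(C) = (-5 + C)/(4 + C)
a(K, n) = -7/2 (a(K, n) = (-5 - 2)/(4 - 2) = -7/2)
o = 554367/982717 (o = 1128*(-1/1879) + 1218*(1/1046) = -1128/1879 + 609/523 = 554367/982717 ≈ 0.56412)
√(a(44, 20) + o) = √(-7/2 + 554367/982717) = √(-5770285/1965434) = I*√11341114328690/1965434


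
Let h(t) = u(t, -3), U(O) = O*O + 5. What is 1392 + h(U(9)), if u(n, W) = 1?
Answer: 1393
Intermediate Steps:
U(O) = 5 + O² (U(O) = O² + 5 = 5 + O²)
h(t) = 1
1392 + h(U(9)) = 1392 + 1 = 1393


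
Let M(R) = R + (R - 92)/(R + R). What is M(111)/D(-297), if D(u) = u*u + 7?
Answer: 24661/19583952 ≈ 0.0012592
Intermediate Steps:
M(R) = R + (-92 + R)/(2*R) (M(R) = R + (-92 + R)/((2*R)) = R + (-92 + R)*(1/(2*R)) = R + (-92 + R)/(2*R))
D(u) = 7 + u² (D(u) = u² + 7 = 7 + u²)
M(111)/D(-297) = (½ + 111 - 46/111)/(7 + (-297)²) = (½ + 111 - 46*1/111)/(7 + 88209) = (½ + 111 - 46/111)/88216 = (24661/222)*(1/88216) = 24661/19583952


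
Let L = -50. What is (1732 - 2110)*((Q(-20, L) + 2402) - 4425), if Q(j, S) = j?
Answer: 772254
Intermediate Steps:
(1732 - 2110)*((Q(-20, L) + 2402) - 4425) = (1732 - 2110)*((-20 + 2402) - 4425) = -378*(2382 - 4425) = -378*(-2043) = 772254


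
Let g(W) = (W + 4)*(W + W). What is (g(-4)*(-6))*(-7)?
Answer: 0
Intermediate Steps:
g(W) = 2*W*(4 + W) (g(W) = (4 + W)*(2*W) = 2*W*(4 + W))
(g(-4)*(-6))*(-7) = ((2*(-4)*(4 - 4))*(-6))*(-7) = ((2*(-4)*0)*(-6))*(-7) = (0*(-6))*(-7) = 0*(-7) = 0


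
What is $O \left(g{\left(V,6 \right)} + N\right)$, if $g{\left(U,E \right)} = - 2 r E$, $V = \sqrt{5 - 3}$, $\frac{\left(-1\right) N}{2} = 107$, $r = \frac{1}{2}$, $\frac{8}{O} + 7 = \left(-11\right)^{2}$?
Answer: $- \frac{880}{57} \approx -15.439$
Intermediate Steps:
$O = \frac{4}{57}$ ($O = \frac{8}{-7 + \left(-11\right)^{2}} = \frac{8}{-7 + 121} = \frac{8}{114} = 8 \cdot \frac{1}{114} = \frac{4}{57} \approx 0.070175$)
$r = \frac{1}{2} \approx 0.5$
$N = -214$ ($N = \left(-2\right) 107 = -214$)
$V = \sqrt{2} \approx 1.4142$
$g{\left(U,E \right)} = - E$ ($g{\left(U,E \right)} = \left(-2\right) \frac{1}{2} E = - E$)
$O \left(g{\left(V,6 \right)} + N\right) = \frac{4 \left(\left(-1\right) 6 - 214\right)}{57} = \frac{4 \left(-6 - 214\right)}{57} = \frac{4}{57} \left(-220\right) = - \frac{880}{57}$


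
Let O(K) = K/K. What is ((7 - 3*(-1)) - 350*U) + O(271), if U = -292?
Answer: 102211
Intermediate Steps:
O(K) = 1
((7 - 3*(-1)) - 350*U) + O(271) = ((7 - 3*(-1)) - 350*(-292)) + 1 = ((7 + 3) + 102200) + 1 = (10 + 102200) + 1 = 102210 + 1 = 102211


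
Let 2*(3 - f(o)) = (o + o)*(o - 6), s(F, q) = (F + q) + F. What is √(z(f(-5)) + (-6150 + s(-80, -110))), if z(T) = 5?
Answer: I*√6415 ≈ 80.094*I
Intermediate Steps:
s(F, q) = q + 2*F
f(o) = 3 - o*(-6 + o) (f(o) = 3 - (o + o)*(o - 6)/2 = 3 - 2*o*(-6 + o)/2 = 3 - o*(-6 + o))
√(z(f(-5)) + (-6150 + s(-80, -110))) = √(5 + (-6150 + (-110 + 2*(-80)))) = √(5 + (-6150 + (-110 - 160))) = √(5 + (-6150 - 270)) = √(5 - 6420) = √(-6415) = I*√6415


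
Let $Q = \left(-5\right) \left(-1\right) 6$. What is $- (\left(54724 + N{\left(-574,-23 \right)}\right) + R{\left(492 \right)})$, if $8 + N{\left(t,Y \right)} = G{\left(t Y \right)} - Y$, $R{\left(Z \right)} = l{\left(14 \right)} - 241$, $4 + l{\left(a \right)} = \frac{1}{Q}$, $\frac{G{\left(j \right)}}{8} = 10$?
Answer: $- \frac{1637221}{30} \approx -54574.0$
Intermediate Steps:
$G{\left(j \right)} = 80$ ($G{\left(j \right)} = 8 \cdot 10 = 80$)
$Q = 30$ ($Q = 5 \cdot 6 = 30$)
$l{\left(a \right)} = - \frac{119}{30}$ ($l{\left(a \right)} = -4 + \frac{1}{30} = - \frac{119}{30}$)
$R{\left(Z \right)} = - \frac{7349}{30}$ ($R{\left(Z \right)} = - \frac{119}{30} - 241 = - \frac{7349}{30}$)
$N{\left(t,Y \right)} = 72 - Y$ ($N{\left(t,Y \right)} = -8 - \left(-80 + Y\right) = 72 - Y$)
$- (\left(54724 + N{\left(-574,-23 \right)}\right) + R{\left(492 \right)}) = - (\left(54724 + \left(72 - -23\right)\right) - \frac{7349}{30}) = - (\left(54724 + \left(72 + 23\right)\right) - \frac{7349}{30}) = - (\left(54724 + 95\right) - \frac{7349}{30}) = - (54819 - \frac{7349}{30}) = \left(-1\right) \frac{1637221}{30} = - \frac{1637221}{30}$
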